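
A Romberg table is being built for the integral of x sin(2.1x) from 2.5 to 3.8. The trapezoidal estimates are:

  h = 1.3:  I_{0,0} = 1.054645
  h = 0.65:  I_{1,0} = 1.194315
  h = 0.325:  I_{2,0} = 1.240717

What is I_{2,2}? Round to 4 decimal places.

I_{1,1} = 1.194315 + (1.194315 − 1.054645)/3 = 1.240872
I_{2,1} = (4·1.240717 − 1.194315) / 3 = 1.256184
I_{2,2} = (16·1.256184 − 1.240872) / 15 = 1.257205

1.2572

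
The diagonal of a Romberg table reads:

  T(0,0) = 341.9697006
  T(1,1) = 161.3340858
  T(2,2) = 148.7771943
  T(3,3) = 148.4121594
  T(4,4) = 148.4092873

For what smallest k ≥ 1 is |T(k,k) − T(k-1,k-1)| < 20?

k = 2

|T(1,1) − T(0,0)| = 180.6356148 ≥ 20
|T(2,2) − T(1,1)| = 12.5568915 < 20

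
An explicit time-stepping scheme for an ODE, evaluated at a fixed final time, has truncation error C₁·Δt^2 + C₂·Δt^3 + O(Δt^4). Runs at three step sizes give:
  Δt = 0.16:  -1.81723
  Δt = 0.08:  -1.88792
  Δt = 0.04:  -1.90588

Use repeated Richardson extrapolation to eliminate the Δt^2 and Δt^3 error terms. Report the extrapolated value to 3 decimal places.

First eliminate the Δt^2 term (factor 2^2 = 4):
  B₁ = (4·(-1.88792) − (-1.81723))/3 = -1.91148
  B₂ = (4·(-1.90588) − (-1.88792))/3 = -1.91187
Then eliminate the Δt^3 term (factor 2^3 = 8):
  (8·(-1.91187) − (-1.91148))/7 = -1.91193

-1.912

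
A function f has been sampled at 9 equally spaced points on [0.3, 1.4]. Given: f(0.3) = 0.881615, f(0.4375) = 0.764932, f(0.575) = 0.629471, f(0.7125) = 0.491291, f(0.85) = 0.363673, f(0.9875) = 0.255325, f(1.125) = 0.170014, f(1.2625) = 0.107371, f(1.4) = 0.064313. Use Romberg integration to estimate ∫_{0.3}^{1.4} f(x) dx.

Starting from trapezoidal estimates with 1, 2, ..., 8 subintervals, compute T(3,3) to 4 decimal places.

T(0,0) (trapezoid, 1 panel, h=1.1000): 0.520260
T(1,0) (trapezoid, 2 panels, h=0.5500): 0.460150
T(2,0) (trapezoid, 4 panels, h=0.2750): 0.449934
T(3,0) (trapezoid, 8 panels, h=0.1375): 0.447568
T(1,1) = 0.460150 + (0.460150 − 0.520260)/3 = 0.440113
T(2,1) = 0.449934 + (0.449934 − 0.460150)/3 = 0.446529
T(3,1) = 0.447568 + (0.447568 − 0.449934)/3 = 0.446779
T(2,2) = 0.446529 + (0.446529 − 0.440113)/15 = 0.446957
T(3,2) = 0.446779 + (0.446779 − 0.446529)/15 = 0.446796
T(3,3) = 0.446796 + (0.446796 − 0.446957)/63 = 0.446793

0.4468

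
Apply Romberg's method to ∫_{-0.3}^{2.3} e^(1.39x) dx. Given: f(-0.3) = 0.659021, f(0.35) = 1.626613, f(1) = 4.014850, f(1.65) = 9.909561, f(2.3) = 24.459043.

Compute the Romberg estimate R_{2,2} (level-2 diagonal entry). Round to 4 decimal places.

R_{0,0} (trapezoid, 1 panel, h=2.6000): 32.653483
R_{1,0} (trapezoid, 2 panels, h=1.3000): 21.546047
R_{2,0} (trapezoid, 4 panels, h=0.6500): 18.271536
R_{1,1} = 21.546047 + (21.546047 − 32.653483)/3 = 17.843568
R_{2,1} = 18.271536 + (18.271536 − 21.546047)/3 = 17.180032
R_{2,2} = 17.180032 + (17.180032 − 17.843568)/15 = 17.135796

17.1358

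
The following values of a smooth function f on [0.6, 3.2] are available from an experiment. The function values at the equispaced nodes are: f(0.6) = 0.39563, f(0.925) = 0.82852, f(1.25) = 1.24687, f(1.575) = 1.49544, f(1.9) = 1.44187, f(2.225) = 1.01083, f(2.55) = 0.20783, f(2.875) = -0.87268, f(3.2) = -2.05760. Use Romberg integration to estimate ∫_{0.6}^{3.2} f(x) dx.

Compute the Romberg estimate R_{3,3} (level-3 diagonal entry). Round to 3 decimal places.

1.514

R_{0,0} (trapezoid, 1 panel, h=2.6000): -2.16056
R_{1,0} (trapezoid, 2 panels, h=1.3000): 0.79415
R_{2,0} (trapezoid, 4 panels, h=0.6500): 1.34263
R_{3,0} (trapezoid, 8 panels, h=0.3250): 1.47150
R_{1,1} = 0.79415 + (0.79415 − (-2.16056))/3 = 1.77905
R_{2,1} = 1.34263 + (1.34263 − 0.79415)/3 = 1.52546
R_{3,1} = 1.47150 + (1.47150 − 1.34263)/3 = 1.51446
R_{2,2} = 1.52546 + (1.52546 − 1.77905)/15 = 1.50855
R_{3,2} = 1.51446 + (1.51446 − 1.52546)/15 = 1.51373
R_{3,3} = 1.51373 + (1.51373 − 1.50855)/63 = 1.51381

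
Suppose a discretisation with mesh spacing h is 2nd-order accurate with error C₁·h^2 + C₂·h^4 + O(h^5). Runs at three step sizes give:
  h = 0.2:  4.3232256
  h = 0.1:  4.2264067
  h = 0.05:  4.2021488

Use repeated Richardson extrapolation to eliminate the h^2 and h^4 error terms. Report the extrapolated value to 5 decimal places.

4.19406

First eliminate the h^2 term (factor 2^2 = 4):
  B₁ = (4·4.2264067 − 4.3232256)/3 = 4.1941337
  B₂ = (4·4.2021488 − 4.2264067)/3 = 4.1940628
Then eliminate the h^4 term (factor 2^4 = 16):
  (16·4.1940628 − 4.1941337)/15 = 4.1940581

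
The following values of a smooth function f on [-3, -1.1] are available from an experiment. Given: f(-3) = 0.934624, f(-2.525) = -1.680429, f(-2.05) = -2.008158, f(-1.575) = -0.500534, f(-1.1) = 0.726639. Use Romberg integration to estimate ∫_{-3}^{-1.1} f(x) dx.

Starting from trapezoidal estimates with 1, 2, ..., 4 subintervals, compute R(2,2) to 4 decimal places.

R(0,0) (trapezoid, 1 panel, h=1.9000): 1.578200
R(1,0) (trapezoid, 2 panels, h=0.9500): -1.118650
R(2,0) (trapezoid, 4 panels, h=0.4750): -1.595283
R(1,1) = -1.118650 + (-1.118650 − 1.578200)/3 = -2.017600
R(2,1) = -1.595283 + (-1.595283 − (-1.118650))/3 = -1.754161
R(2,2) = -1.754161 + (-1.754161 − (-2.017600))/15 = -1.736598

-1.7366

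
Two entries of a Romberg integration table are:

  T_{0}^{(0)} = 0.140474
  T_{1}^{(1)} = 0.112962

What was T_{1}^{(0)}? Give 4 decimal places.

0.1198

From T_{1}^{(1)} = (4·T_{1}^{(0)} − T_{0}^{(0)})/3, solve for T_{1}^{(0)}:
4·T_{1}^{(0)} = 3·0.112962 + 0.140474 = 0.479360
T_{1}^{(0)} = 0.119840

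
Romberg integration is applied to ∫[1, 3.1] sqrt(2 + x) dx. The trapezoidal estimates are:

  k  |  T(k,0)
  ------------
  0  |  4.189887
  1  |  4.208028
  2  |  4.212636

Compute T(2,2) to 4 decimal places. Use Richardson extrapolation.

Richardson extrapolation on the trapezoidal column (denominator 4−1=3):
T(1,1) = 4.208028 + (4.208028 − 4.189887)/3 = 4.214075
T(2,1) = (4·4.212636 − 4.208028) / 3 = 4.214172
T(2,2) = (16·4.214172 − 4.214075) / 15 = 4.214178

4.2142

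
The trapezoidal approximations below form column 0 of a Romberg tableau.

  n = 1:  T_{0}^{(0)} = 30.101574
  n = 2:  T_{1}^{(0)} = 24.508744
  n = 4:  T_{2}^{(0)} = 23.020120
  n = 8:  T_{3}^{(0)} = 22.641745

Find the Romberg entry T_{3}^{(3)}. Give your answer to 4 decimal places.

T_{1}^{(1)} = 24.508744 + (24.508744 − 30.101574)/3 = 22.644467
T_{2}^{(1)} = 23.020120 + (23.020120 − 24.508744)/3 = 22.523912
T_{3}^{(1)} = (4·22.641745 − 23.020120) / 3 = 22.515620
T_{2}^{(2)} = (16·22.523912 − 22.644467) / 15 = 22.515875
T_{3}^{(2)} = 22.515620 + (22.515620 − 22.523912)/15 = 22.515067
T_{3}^{(3)} = 22.515067 + (22.515067 − 22.515875)/63 = 22.515054

22.5151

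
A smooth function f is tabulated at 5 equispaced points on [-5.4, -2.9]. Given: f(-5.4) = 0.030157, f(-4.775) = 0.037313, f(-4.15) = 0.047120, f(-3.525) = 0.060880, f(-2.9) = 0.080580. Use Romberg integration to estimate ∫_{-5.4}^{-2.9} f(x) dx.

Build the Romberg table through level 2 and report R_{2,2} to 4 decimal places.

0.1245

R_{0,0} (trapezoid, 1 panel, h=2.5000): 0.138421
R_{1,0} (trapezoid, 2 panels, h=1.2500): 0.128111
R_{2,0} (trapezoid, 4 panels, h=0.6250): 0.125426
R_{1,1} = 0.128111 + (0.128111 − 0.138421)/3 = 0.124674
R_{2,1} = 0.125426 + (0.125426 − 0.128111)/3 = 0.124531
R_{2,2} = 0.124531 + (0.124531 − 0.124674)/15 = 0.124521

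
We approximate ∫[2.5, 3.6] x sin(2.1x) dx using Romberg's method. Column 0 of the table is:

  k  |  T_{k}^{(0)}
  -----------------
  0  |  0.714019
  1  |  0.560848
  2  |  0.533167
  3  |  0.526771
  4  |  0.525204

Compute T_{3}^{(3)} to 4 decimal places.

Richardson extrapolation on the trapezoidal column (denominator 4−1=3):
T_{1}^{(1)} = (4·0.560848 − 0.714019) / 3 = 0.509791
T_{2}^{(1)} = 0.533167 + (0.533167 − 0.560848)/3 = 0.523940
T_{3}^{(1)} = 0.526771 + (0.526771 − 0.533167)/3 = 0.524639
T_{2}^{(2)} = 0.523940 + (0.523940 − 0.509791)/15 = 0.524883
T_{3}^{(2)} = (16·0.524639 − 0.523940) / 15 = 0.524686
T_{3}^{(3)} = 0.524686 + (0.524686 − 0.524883)/63 = 0.524683

0.5247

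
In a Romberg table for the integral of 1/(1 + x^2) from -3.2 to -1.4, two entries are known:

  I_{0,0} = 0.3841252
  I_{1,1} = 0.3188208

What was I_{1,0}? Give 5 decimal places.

From I_{1,1} = (4·I_{1,0} − I_{0,0})/3, solve for I_{1,0}:
4·I_{1,0} = 3·0.3188208 + 0.3841252 = 1.3405876
I_{1,0} = 0.3351469

0.33515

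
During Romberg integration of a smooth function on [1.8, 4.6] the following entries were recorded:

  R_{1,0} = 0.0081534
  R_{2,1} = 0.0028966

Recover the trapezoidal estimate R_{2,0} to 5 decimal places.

0.00421

From R_{2,1} = (4·R_{2,0} − R_{1,0})/3, solve for R_{2,0}:
4·R_{2,0} = 3·0.0028966 + 0.0081534 = 0.0168432
R_{2,0} = 0.0042108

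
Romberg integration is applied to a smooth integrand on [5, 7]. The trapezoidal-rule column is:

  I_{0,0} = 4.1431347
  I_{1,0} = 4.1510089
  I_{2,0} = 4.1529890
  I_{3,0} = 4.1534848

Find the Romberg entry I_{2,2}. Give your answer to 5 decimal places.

4.15365

I_{1,1} = 4.1510089 + (4.1510089 − 4.1431347)/3 = 4.1536336
I_{2,1} = (4·4.1529890 − 4.1510089) / 3 = 4.1536490
I_{2,2} = 4.1536490 + (4.1536490 − 4.1536336)/15 = 4.1536500
(Column j=1 coincides with Simpson's rule on the same nodes.)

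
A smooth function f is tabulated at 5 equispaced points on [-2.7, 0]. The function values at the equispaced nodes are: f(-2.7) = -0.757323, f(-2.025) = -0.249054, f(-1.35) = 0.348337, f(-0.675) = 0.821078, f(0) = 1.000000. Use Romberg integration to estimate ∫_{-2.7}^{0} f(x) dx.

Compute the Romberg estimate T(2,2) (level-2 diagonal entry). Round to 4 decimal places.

0.7255

T(0,0) (trapezoid, 1 panel, h=2.7000): 0.327614
T(1,0) (trapezoid, 2 panels, h=1.3500): 0.634062
T(2,0) (trapezoid, 4 panels, h=0.6750): 0.703147
T(1,1) = 0.634062 + (0.634062 − 0.327614)/3 = 0.736211
T(2,1) = 0.703147 + (0.703147 − 0.634062)/3 = 0.726175
T(2,2) = 0.726175 + (0.726175 − 0.736211)/15 = 0.725506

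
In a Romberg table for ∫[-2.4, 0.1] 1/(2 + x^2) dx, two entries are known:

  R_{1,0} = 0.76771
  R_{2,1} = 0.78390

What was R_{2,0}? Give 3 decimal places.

0.780

From R_{2,1} = (4·R_{2,0} − R_{1,0})/3, solve for R_{2,0}:
4·R_{2,0} = 3·0.78390 + 0.76771 = 3.11941
R_{2,0} = 0.77985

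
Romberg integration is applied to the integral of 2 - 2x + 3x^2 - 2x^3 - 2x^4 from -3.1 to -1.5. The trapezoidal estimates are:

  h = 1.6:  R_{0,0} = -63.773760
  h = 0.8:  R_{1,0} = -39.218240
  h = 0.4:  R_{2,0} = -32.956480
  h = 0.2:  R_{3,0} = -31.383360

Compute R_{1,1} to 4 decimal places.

-31.0331

Richardson extrapolation on the trapezoidal column (denominator 4−1=3):
R_{1,1} = -39.218240 + (-39.218240 − (-63.773760))/3 = -31.033067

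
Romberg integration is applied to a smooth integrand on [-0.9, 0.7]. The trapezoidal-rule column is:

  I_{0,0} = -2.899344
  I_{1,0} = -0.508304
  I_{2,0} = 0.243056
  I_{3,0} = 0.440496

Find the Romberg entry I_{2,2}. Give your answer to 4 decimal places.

I_{1,1} = -0.508304 + (-0.508304 − (-2.899344))/3 = 0.288709
I_{2,1} = (4·0.243056 − (-0.508304)) / 3 = 0.493509
I_{2,2} = (16·0.493509 − 0.288709) / 15 = 0.507162

0.5072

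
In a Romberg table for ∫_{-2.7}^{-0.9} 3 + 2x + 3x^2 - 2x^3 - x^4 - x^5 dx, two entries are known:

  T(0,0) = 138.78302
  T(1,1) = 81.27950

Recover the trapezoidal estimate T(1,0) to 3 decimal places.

From T(1,1) = (4·T(1,0) − T(0,0))/3, solve for T(1,0):
4·T(1,0) = 3·81.27950 + 138.78302 = 382.62152
T(1,0) = 95.65538

95.655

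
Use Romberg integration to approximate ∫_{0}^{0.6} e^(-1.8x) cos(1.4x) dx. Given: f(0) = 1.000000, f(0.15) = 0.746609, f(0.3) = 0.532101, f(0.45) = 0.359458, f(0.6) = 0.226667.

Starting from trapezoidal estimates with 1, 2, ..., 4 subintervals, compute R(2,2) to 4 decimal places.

0.3358

R(0,0) (trapezoid, 1 panel, h=0.6000): 0.368000
R(1,0) (trapezoid, 2 panels, h=0.3000): 0.343630
R(2,0) (trapezoid, 4 panels, h=0.1500): 0.337725
R(1,1) = 0.343630 + (0.343630 − 0.368000)/3 = 0.335507
R(2,1) = 0.337725 + (0.337725 − 0.343630)/3 = 0.335757
R(2,2) = 0.335757 + (0.335757 − 0.335507)/15 = 0.335774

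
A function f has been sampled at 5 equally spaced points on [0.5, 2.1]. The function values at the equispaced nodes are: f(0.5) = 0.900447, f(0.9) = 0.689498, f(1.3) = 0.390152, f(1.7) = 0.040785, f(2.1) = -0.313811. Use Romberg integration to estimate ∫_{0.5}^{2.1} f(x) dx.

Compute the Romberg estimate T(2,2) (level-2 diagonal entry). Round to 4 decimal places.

T(0,0) (trapezoid, 1 panel, h=1.6000): 0.469309
T(1,0) (trapezoid, 2 panels, h=0.8000): 0.546776
T(2,0) (trapezoid, 4 panels, h=0.4000): 0.565501
T(1,1) = 0.546776 + (0.546776 − 0.469309)/3 = 0.572598
T(2,1) = 0.565501 + (0.565501 − 0.546776)/3 = 0.571743
T(2,2) = 0.571743 + (0.571743 − 0.572598)/15 = 0.571686

0.5717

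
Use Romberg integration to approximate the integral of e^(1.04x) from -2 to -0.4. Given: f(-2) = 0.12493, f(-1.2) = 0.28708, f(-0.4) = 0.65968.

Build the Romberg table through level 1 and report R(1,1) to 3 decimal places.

0.515

R(0,0) (trapezoid, 1 panel, h=1.6000): 0.62769
R(1,0) (trapezoid, 2 panels, h=0.8000): 0.54351
R(1,1) = 0.54351 + (0.54351 − 0.62769)/3 = 0.51545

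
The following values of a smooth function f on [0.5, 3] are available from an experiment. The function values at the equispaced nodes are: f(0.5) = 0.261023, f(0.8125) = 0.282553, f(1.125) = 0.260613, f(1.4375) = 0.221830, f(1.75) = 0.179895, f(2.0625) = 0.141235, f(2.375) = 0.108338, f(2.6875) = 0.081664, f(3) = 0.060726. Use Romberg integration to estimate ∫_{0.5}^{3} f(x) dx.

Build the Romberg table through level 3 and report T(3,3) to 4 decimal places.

0.4510

T(0,0) (trapezoid, 1 panel, h=2.5000): 0.402186
T(1,0) (trapezoid, 2 panels, h=1.2500): 0.425962
T(2,0) (trapezoid, 4 panels, h=0.6250): 0.443575
T(3,0) (trapezoid, 8 panels, h=0.3125): 0.449063
T(1,1) = 0.425962 + (0.425962 − 0.402186)/3 = 0.433887
T(2,1) = 0.443575 + (0.443575 − 0.425962)/3 = 0.449446
T(3,1) = 0.449063 + (0.449063 − 0.443575)/3 = 0.450892
T(2,2) = 0.449446 + (0.449446 − 0.433887)/15 = 0.450483
T(3,2) = 0.450892 + (0.450892 − 0.449446)/15 = 0.450988
T(3,3) = 0.450988 + (0.450988 − 0.450483)/63 = 0.450996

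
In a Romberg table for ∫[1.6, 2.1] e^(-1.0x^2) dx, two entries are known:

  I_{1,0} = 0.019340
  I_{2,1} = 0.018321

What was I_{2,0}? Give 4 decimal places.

From I_{2,1} = (4·I_{2,0} − I_{1,0})/3, solve for I_{2,0}:
4·I_{2,0} = 3·0.018321 + 0.019340 = 0.074303
I_{2,0} = 0.018576

0.0186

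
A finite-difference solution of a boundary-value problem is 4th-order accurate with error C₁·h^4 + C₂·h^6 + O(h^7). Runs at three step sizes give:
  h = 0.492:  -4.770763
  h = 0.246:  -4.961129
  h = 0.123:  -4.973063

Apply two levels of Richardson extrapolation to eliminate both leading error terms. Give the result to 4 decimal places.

First eliminate the h^4 term (factor 2^4 = 16):
  B₁ = (16·(-4.961129) − (-4.770763))/15 = -4.973820
  B₂ = (16·(-4.973063) − (-4.961129))/15 = -4.973859
Then eliminate the h^6 term (factor 2^6 = 64):
  (64·(-4.973859) − (-4.973820))/63 = -4.973860

-4.9739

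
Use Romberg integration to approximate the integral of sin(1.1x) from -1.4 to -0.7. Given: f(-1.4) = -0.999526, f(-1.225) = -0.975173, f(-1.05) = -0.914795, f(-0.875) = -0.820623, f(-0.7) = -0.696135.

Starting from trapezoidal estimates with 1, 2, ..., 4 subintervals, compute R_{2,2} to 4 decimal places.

R_{0,0} (trapezoid, 1 panel, h=0.7000): -0.593481
R_{1,0} (trapezoid, 2 panels, h=0.3500): -0.616919
R_{2,0} (trapezoid, 4 panels, h=0.1750): -0.622724
R_{1,1} = -0.616919 + (-0.616919 − (-0.593481))/3 = -0.624732
R_{2,1} = -0.622724 + (-0.622724 − (-0.616919))/3 = -0.624659
R_{2,2} = -0.624659 + (-0.624659 − (-0.624732))/15 = -0.624654

-0.6247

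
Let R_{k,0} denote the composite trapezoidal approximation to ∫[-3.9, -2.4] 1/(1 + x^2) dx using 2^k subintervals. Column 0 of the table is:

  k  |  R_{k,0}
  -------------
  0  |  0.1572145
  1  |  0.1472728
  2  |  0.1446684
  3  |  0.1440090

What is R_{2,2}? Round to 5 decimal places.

R_{1,1} = (4·0.1472728 − 0.1572145) / 3 = 0.1439589
R_{2,1} = 0.1446684 + (0.1446684 − 0.1472728)/3 = 0.1438003
R_{2,2} = (16·0.1438003 − 0.1439589) / 15 = 0.1437897

0.14379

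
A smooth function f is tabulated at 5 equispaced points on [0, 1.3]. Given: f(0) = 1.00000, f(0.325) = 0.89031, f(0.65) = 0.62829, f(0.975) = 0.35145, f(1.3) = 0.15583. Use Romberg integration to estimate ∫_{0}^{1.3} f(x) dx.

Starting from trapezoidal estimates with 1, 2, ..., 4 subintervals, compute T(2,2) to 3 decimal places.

T(0,0) (trapezoid, 1 panel, h=1.3000): 0.75129
T(1,0) (trapezoid, 2 panels, h=0.6500): 0.78403
T(2,0) (trapezoid, 4 panels, h=0.3250): 0.79559
T(1,1) = 0.78403 + (0.78403 − 0.75129)/3 = 0.79494
T(2,1) = 0.79559 + (0.79559 − 0.78403)/3 = 0.79944
T(2,2) = 0.79944 + (0.79944 − 0.79494)/15 = 0.79974

0.800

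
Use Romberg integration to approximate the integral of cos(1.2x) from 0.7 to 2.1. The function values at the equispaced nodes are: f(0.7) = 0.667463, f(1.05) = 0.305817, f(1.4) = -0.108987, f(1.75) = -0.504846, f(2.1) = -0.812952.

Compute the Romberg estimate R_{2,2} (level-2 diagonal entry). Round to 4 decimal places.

-0.1353

R_{0,0} (trapezoid, 1 panel, h=1.4000): -0.101842
R_{1,0} (trapezoid, 2 panels, h=0.7000): -0.127212
R_{2,0} (trapezoid, 4 panels, h=0.3500): -0.133266
R_{1,1} = -0.127212 + (-0.127212 − (-0.101842))/3 = -0.135669
R_{2,1} = -0.133266 + (-0.133266 − (-0.127212))/3 = -0.135284
R_{2,2} = -0.135284 + (-0.135284 − (-0.135669))/15 = -0.135258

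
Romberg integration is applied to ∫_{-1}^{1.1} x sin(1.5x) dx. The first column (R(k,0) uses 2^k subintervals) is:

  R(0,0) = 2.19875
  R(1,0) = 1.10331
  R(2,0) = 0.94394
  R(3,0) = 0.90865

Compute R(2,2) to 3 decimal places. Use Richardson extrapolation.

0.901

Richardson extrapolation on the trapezoidal column (denominator 4−1=3):
R(1,1) = 1.10331 + (1.10331 − 2.19875)/3 = 0.73816
R(2,1) = (4·0.94394 − 1.10331) / 3 = 0.89082
R(2,2) = (16·0.89082 − 0.73816) / 15 = 0.90100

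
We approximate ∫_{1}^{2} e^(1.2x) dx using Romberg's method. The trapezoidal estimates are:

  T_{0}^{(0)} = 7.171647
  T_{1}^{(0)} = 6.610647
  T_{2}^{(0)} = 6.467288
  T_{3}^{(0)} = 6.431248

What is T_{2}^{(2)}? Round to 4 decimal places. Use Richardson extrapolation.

T_{1}^{(1)} = 6.610647 + (6.610647 − 7.171647)/3 = 6.423647
T_{2}^{(1)} = 6.467288 + (6.467288 − 6.610647)/3 = 6.419502
T_{2}^{(2)} = (16·6.419502 − 6.423647) / 15 = 6.419226

6.4192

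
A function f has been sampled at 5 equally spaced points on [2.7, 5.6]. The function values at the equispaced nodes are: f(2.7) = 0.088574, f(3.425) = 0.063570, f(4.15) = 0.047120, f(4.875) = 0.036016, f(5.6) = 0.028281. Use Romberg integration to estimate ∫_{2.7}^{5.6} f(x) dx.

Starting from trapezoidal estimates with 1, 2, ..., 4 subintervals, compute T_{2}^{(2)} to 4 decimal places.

T_{0}^{(0)} (trapezoid, 1 panel, h=2.9000): 0.169440
T_{1}^{(0)} (trapezoid, 2 panels, h=1.4500): 0.153044
T_{2}^{(0)} (trapezoid, 4 panels, h=0.7250): 0.148722
T_{1}^{(1)} = 0.153044 + (0.153044 − 0.169440)/3 = 0.147579
T_{2}^{(1)} = 0.148722 + (0.148722 − 0.153044)/3 = 0.147281
T_{2}^{(2)} = 0.147281 + (0.147281 − 0.147579)/15 = 0.147261

0.1473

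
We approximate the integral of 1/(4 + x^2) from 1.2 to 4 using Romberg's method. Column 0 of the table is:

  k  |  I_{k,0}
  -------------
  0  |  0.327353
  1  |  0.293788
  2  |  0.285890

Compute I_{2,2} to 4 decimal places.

0.2833

I_{1,1} = (4·0.293788 − 0.327353) / 3 = 0.282600
I_{2,1} = 0.285890 + (0.285890 − 0.293788)/3 = 0.283257
I_{2,2} = (16·0.283257 − 0.282600) / 15 = 0.283301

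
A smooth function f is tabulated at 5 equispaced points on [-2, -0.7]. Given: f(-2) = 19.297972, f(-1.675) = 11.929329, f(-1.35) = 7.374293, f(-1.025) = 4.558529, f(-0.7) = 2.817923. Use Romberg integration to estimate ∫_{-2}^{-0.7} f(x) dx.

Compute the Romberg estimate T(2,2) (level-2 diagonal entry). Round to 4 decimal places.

11.1354

T(0,0) (trapezoid, 1 panel, h=1.3000): 14.375332
T(1,0) (trapezoid, 2 panels, h=0.6500): 11.980956
T(2,0) (trapezoid, 4 panels, h=0.3250): 11.349032
T(1,1) = 11.980956 + (11.980956 − 14.375332)/3 = 11.182831
T(2,1) = 11.349032 + (11.349032 − 11.980956)/3 = 11.138391
T(2,2) = 11.138391 + (11.138391 − 11.182831)/15 = 11.135428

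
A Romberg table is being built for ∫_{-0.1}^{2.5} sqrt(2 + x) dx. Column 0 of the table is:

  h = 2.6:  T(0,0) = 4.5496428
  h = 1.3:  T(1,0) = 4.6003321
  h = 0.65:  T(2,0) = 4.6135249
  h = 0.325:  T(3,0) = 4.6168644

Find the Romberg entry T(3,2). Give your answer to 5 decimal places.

T(2,1) = 4.6135249 + (4.6135249 − 4.6003321)/3 = 4.6179225
T(3,1) = 4.6168644 + (4.6168644 − 4.6135249)/3 = 4.6179776
T(3,2) = (16·4.6179776 − 4.6179225) / 15 = 4.6179813

4.61798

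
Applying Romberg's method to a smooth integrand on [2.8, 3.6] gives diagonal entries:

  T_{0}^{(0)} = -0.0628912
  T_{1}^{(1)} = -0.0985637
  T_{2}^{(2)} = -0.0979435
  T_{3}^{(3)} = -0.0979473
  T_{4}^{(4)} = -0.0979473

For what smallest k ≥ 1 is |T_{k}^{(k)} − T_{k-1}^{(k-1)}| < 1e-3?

|T_{1}^{(1)} − T_{0}^{(0)}| = 0.0356725 ≥ 1e-3
|T_{2}^{(2)} − T_{1}^{(1)}| = 0.0006202 < 1e-3

k = 2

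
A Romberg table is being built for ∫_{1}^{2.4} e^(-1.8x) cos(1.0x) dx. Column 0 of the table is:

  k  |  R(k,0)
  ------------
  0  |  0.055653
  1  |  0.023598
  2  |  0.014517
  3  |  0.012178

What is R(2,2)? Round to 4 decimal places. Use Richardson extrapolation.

0.0114

Richardson extrapolation on the trapezoidal column (denominator 4−1=3):
R(1,1) = 0.023598 + (0.023598 − 0.055653)/3 = 0.012913
R(2,1) = 0.014517 + (0.014517 − 0.023598)/3 = 0.011490
R(2,2) = (16·0.011490 − 0.012913) / 15 = 0.011395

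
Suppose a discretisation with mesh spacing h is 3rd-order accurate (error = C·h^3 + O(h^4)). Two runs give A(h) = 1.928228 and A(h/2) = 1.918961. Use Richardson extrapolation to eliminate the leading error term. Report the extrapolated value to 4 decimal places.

1.9176

The leading error scales as h^3; refining by a factor of 2 reduces it by 2^3 = 8.
Extrapolated value = (8·A(h/2) − A(h)) / (8 − 1)
= (8·1.918961 − 1.928228) / 7
= 13.423460 / 7 = 1.917637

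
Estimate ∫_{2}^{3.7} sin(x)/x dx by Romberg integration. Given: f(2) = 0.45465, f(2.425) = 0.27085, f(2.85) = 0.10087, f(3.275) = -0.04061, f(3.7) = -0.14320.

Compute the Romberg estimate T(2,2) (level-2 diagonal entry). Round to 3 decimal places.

0.203

T(0,0) (trapezoid, 1 panel, h=1.7000): 0.26473
T(1,0) (trapezoid, 2 panels, h=0.8500): 0.21811
T(2,0) (trapezoid, 4 panels, h=0.4250): 0.20690
T(1,1) = 0.21811 + (0.21811 − 0.26473)/3 = 0.20257
T(2,1) = 0.20690 + (0.20690 − 0.21811)/3 = 0.20316
T(2,2) = 0.20316 + (0.20316 − 0.20257)/15 = 0.20320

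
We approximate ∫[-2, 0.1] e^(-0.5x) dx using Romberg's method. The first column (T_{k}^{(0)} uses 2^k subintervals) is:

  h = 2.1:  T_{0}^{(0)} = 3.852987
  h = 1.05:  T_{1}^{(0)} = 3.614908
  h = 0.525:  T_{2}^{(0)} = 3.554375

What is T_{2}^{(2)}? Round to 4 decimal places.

T_{1}^{(1)} = (4·3.614908 − 3.852987) / 3 = 3.535548
T_{2}^{(1)} = (4·3.554375 − 3.614908) / 3 = 3.534197
T_{2}^{(2)} = 3.534197 + (3.534197 − 3.535548)/15 = 3.534107
(Column j=1 coincides with Simpson's rule on the same nodes.)

3.5341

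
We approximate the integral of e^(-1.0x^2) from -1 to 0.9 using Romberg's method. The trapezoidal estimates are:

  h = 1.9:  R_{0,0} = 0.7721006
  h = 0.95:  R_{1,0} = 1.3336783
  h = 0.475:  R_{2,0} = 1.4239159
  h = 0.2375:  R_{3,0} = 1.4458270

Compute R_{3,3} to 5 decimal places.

Richardson extrapolation on the trapezoidal column (denominator 4−1=3):
R_{1,1} = 1.3336783 + (1.3336783 − 0.7721006)/3 = 1.5208709
R_{2,1} = (4·1.4239159 − 1.3336783) / 3 = 1.4539951
R_{3,1} = 1.4458270 + (1.4458270 − 1.4239159)/3 = 1.4531307
R_{2,2} = 1.4539951 + (1.4539951 − 1.5208709)/15 = 1.4495367
R_{3,2} = (16·1.4531307 − 1.4539951) / 15 = 1.4530731
R_{3,3} = 1.4530731 + (1.4530731 − 1.4495367)/63 = 1.4531292

1.45313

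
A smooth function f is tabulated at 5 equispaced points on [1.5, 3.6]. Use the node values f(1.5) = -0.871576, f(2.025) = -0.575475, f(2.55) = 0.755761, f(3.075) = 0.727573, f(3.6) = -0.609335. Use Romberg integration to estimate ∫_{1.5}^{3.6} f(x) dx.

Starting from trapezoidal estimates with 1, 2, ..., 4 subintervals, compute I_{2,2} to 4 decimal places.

0.0833

I_{0,0} (trapezoid, 1 panel, h=2.1000): -1.554957
I_{1,0} (trapezoid, 2 panels, h=1.0500): 0.016071
I_{2,0} (trapezoid, 4 panels, h=0.5250): 0.087887
I_{1,1} = 0.016071 + (0.016071 − (-1.554957))/3 = 0.539747
I_{2,1} = 0.087887 + (0.087887 − 0.016071)/3 = 0.111826
I_{2,2} = 0.111826 + (0.111826 − 0.539747)/15 = 0.083298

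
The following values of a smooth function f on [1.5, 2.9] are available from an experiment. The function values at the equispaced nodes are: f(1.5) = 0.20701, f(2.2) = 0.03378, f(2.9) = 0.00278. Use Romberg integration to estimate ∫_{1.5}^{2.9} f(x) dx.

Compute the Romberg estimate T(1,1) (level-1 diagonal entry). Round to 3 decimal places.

T(0,0) (trapezoid, 1 panel, h=1.4000): 0.14685
T(1,0) (trapezoid, 2 panels, h=0.7000): 0.09707
T(1,1) = 0.09707 + (0.09707 − 0.14685)/3 = 0.08048

0.080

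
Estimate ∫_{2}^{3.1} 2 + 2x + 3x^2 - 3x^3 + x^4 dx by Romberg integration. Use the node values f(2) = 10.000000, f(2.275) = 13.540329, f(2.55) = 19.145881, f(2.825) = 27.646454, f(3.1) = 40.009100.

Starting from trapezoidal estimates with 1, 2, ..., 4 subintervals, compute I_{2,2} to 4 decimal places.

23.1952

I_{0,0} (trapezoid, 1 panel, h=1.1000): 27.505005
I_{1,0} (trapezoid, 2 panels, h=0.5500): 24.282737
I_{2,0} (trapezoid, 4 panels, h=0.2750): 23.467734
I_{1,1} = 24.282737 + (24.282737 − 27.505005)/3 = 23.208648
I_{2,1} = 23.467734 + (23.467734 − 24.282737)/3 = 23.196066
I_{2,2} = 23.196066 + (23.196066 − 23.208648)/15 = 23.195227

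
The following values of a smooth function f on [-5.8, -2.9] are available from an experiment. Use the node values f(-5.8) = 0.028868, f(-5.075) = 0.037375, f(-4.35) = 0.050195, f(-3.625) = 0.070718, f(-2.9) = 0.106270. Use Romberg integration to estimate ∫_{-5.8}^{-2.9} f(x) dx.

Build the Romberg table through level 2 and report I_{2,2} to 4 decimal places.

I_{0,0} (trapezoid, 1 panel, h=2.9000): 0.195950
I_{1,0} (trapezoid, 2 panels, h=1.4500): 0.170758
I_{2,0} (trapezoid, 4 panels, h=0.7250): 0.163746
I_{1,1} = 0.170758 + (0.170758 − 0.195950)/3 = 0.162361
I_{2,1} = 0.163746 + (0.163746 − 0.170758)/3 = 0.161409
I_{2,2} = 0.161409 + (0.161409 − 0.162361)/15 = 0.161346

0.1613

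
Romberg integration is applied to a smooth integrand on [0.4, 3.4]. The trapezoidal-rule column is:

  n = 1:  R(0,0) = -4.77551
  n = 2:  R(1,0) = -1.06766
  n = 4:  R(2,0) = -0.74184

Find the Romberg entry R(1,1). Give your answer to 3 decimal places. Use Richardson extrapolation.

Richardson extrapolation on the trapezoidal column (denominator 4−1=3):
R(1,1) = (4·(-1.06766) − (-4.77551)) / 3 = 0.16829
(Column j=1 coincides with Simpson's rule on the same nodes.)

0.168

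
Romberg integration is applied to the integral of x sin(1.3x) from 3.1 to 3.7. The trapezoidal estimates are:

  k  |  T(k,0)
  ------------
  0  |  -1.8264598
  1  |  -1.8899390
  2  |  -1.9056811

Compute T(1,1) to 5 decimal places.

-1.91110

Richardson extrapolation on the trapezoidal column (denominator 4−1=3):
T(1,1) = (4·(-1.8899390) − (-1.8264598)) / 3 = -1.9110987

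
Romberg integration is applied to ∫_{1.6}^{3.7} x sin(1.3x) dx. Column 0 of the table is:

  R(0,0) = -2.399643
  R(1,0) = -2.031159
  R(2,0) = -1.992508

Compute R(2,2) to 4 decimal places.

-1.9844

R(1,1) = -2.031159 + (-2.031159 − (-2.399643))/3 = -1.908331
R(2,1) = (4·(-1.992508) − (-2.031159)) / 3 = -1.979624
R(2,2) = (16·(-1.979624) − (-1.908331)) / 15 = -1.984377
(Column j=1 coincides with Simpson's rule on the same nodes.)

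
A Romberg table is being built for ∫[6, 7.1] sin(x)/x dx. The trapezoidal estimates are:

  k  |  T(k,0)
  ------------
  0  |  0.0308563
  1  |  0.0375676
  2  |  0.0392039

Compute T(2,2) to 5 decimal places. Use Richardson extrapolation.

T(1,1) = 0.0375676 + (0.0375676 − 0.0308563)/3 = 0.0398047
T(2,1) = (4·0.0392039 − 0.0375676) / 3 = 0.0397493
T(2,2) = 0.0397493 + (0.0397493 − 0.0398047)/15 = 0.0397456

0.03975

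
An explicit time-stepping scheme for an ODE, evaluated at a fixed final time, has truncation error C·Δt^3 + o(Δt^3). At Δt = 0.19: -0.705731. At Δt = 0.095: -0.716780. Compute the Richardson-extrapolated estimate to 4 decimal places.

-0.7184

Extrapolated value = (8·A(Δt/2) − A(Δt)) / (8 − 1)
= (8·(-0.716780) − (-0.705731)) / 7
= -5.028509 / 7 = -0.718358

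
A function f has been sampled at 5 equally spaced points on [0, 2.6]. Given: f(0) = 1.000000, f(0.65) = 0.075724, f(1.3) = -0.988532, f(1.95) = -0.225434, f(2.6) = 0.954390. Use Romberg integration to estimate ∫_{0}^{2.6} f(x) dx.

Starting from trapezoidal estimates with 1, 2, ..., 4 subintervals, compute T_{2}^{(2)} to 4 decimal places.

-0.0859

T_{0}^{(0)} (trapezoid, 1 panel, h=2.6000): 2.540707
T_{1}^{(0)} (trapezoid, 2 panels, h=1.3000): -0.014738
T_{2}^{(0)} (trapezoid, 4 panels, h=0.6500): -0.104681
T_{1}^{(1)} = -0.014738 + (-0.014738 − 2.540707)/3 = -0.866553
T_{2}^{(1)} = -0.104681 + (-0.104681 − (-0.014738))/3 = -0.134662
T_{2}^{(2)} = -0.134662 + (-0.134662 − (-0.866553))/15 = -0.085869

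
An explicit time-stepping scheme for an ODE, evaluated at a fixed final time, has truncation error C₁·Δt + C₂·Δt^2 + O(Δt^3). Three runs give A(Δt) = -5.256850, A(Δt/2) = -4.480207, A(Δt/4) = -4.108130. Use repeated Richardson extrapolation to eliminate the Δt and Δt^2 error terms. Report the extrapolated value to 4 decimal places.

First eliminate the Δt term (factor 2^1 = 2):
  B₁ = (2·(-4.480207) − (-5.256850))/1 = -3.703564
  B₂ = (2·(-4.108130) − (-4.480207))/1 = -3.736053
Then eliminate the Δt^2 term (factor 2^2 = 4):
  (4·(-3.736053) − (-3.703564))/3 = -3.746883

-3.7469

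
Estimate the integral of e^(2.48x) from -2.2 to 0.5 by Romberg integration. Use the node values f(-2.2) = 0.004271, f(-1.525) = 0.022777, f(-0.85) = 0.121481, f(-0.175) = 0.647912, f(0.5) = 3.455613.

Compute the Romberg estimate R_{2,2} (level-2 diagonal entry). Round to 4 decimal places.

R_{0,0} (trapezoid, 1 panel, h=2.7000): 4.670843
R_{1,0} (trapezoid, 2 panels, h=1.3500): 2.499421
R_{2,0} (trapezoid, 4 panels, h=0.6750): 1.702426
R_{1,1} = 2.499421 + (2.499421 − 4.670843)/3 = 1.775614
R_{2,1} = 1.702426 + (1.702426 − 2.499421)/3 = 1.436761
R_{2,2} = 1.436761 + (1.436761 − 1.775614)/15 = 1.414171

1.4142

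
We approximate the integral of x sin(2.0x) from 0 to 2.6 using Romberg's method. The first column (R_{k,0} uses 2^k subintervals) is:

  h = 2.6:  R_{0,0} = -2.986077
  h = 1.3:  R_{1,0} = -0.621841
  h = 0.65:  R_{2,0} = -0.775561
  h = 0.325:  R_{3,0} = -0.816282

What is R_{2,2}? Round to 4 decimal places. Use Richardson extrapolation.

-0.8930

Richardson extrapolation on the trapezoidal column (denominator 4−1=3):
R_{1,1} = -0.621841 + (-0.621841 − (-2.986077))/3 = 0.166238
R_{2,1} = (4·(-0.775561) − (-0.621841)) / 3 = -0.826801
R_{2,2} = (16·(-0.826801) − 0.166238) / 15 = -0.893004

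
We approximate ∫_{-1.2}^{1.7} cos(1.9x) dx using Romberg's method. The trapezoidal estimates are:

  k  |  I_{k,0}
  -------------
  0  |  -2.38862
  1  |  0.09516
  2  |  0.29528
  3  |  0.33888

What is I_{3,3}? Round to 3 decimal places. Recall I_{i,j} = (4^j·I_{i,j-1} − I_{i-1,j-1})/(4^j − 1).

0.353

Richardson extrapolation on the trapezoidal column (denominator 4−1=3):
I_{1,1} = (4·0.09516 − (-2.38862)) / 3 = 0.92309
I_{2,1} = (4·0.29528 − 0.09516) / 3 = 0.36199
I_{3,1} = 0.33888 + (0.33888 − 0.29528)/3 = 0.35341
I_{2,2} = 0.36199 + (0.36199 − 0.92309)/15 = 0.32458
I_{3,2} = (16·0.35341 − 0.36199) / 15 = 0.35284
I_{3,3} = 0.35284 + (0.35284 − 0.32458)/63 = 0.35329
(Column j=1 coincides with Simpson's rule on the same nodes.)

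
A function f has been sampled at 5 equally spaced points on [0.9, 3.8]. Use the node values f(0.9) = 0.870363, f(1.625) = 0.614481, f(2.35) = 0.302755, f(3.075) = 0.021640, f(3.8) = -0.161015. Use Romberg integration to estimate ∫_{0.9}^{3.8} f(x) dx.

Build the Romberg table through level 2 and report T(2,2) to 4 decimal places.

T(0,0) (trapezoid, 1 panel, h=2.9000): 1.028555
T(1,0) (trapezoid, 2 panels, h=1.4500): 0.953272
T(2,0) (trapezoid, 4 panels, h=0.7250): 0.937824
T(1,1) = 0.953272 + (0.953272 − 1.028555)/3 = 0.928178
T(2,1) = 0.937824 + (0.937824 − 0.953272)/3 = 0.932675
T(2,2) = 0.932675 + (0.932675 − 0.928178)/15 = 0.932975

0.9330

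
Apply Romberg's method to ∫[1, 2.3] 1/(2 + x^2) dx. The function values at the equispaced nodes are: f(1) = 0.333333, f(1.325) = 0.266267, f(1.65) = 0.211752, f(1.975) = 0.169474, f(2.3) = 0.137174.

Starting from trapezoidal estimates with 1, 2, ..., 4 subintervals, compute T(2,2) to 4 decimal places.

0.2857

T(0,0) (trapezoid, 1 panel, h=1.3000): 0.305830
T(1,0) (trapezoid, 2 panels, h=0.6500): 0.290554
T(2,0) (trapezoid, 4 panels, h=0.3250): 0.286893
T(1,1) = 0.290554 + (0.290554 − 0.305830)/3 = 0.285462
T(2,1) = 0.286893 + (0.286893 − 0.290554)/3 = 0.285673
T(2,2) = 0.285673 + (0.285673 − 0.285462)/15 = 0.285687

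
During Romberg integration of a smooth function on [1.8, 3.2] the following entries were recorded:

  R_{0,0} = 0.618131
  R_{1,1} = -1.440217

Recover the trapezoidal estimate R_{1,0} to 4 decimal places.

From R_{1,1} = (4·R_{1,0} − R_{0,0})/3, solve for R_{1,0}:
4·R_{1,0} = 3·(-1.440217) + 0.618131 = -3.702520
R_{1,0} = -0.925630

-0.9256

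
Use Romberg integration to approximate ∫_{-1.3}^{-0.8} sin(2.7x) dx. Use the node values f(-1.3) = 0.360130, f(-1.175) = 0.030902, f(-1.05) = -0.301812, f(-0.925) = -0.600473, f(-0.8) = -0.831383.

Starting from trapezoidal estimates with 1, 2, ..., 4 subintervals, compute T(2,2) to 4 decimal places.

-0.1397

T(0,0) (trapezoid, 1 panel, h=0.5000): -0.117813
T(1,0) (trapezoid, 2 panels, h=0.2500): -0.134360
T(2,0) (trapezoid, 4 panels, h=0.1250): -0.138376
T(1,1) = -0.134360 + (-0.134360 − (-0.117813))/3 = -0.139876
T(2,1) = -0.138376 + (-0.138376 − (-0.134360))/3 = -0.139715
T(2,2) = -0.139715 + (-0.139715 − (-0.139876))/15 = -0.139704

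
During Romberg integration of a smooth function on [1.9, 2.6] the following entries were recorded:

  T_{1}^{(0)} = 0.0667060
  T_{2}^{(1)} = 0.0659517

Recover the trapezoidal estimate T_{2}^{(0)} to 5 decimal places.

0.06614

From T_{2}^{(1)} = (4·T_{2}^{(0)} − T_{1}^{(0)})/3, solve for T_{2}^{(0)}:
4·T_{2}^{(0)} = 3·0.0659517 + 0.0667060 = 0.2645611
T_{2}^{(0)} = 0.0661403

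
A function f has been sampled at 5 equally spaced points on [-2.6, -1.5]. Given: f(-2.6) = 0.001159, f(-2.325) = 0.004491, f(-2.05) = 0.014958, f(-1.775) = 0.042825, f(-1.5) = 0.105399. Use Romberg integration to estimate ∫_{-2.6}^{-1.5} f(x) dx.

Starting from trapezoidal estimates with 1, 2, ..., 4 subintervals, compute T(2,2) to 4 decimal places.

T(0,0) (trapezoid, 1 panel, h=1.1000): 0.058607
T(1,0) (trapezoid, 2 panels, h=0.5500): 0.037530
T(2,0) (trapezoid, 4 panels, h=0.2750): 0.031777
T(1,1) = 0.037530 + (0.037530 − 0.058607)/3 = 0.030504
T(2,1) = 0.031777 + (0.031777 − 0.037530)/3 = 0.029859
T(2,2) = 0.029859 + (0.029859 − 0.030504)/15 = 0.029816

0.0298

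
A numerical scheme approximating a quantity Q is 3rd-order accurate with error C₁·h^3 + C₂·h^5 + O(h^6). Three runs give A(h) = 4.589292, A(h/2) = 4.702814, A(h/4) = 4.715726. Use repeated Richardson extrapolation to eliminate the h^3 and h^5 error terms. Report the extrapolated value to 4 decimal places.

4.7175

First eliminate the h^3 term (factor 2^3 = 8):
  B₁ = (8·4.702814 − 4.589292)/7 = 4.719031
  B₂ = (8·4.715726 − 4.702814)/7 = 4.717571
Then eliminate the h^5 term (factor 2^5 = 32):
  (32·4.717571 − 4.719031)/31 = 4.717524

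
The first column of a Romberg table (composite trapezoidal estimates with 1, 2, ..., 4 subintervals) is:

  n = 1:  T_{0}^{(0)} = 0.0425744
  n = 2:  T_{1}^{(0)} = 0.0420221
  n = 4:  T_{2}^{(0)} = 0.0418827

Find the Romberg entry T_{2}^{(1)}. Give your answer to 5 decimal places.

0.04184

Richardson extrapolation on the trapezoidal column (denominator 4−1=3):
T_{2}^{(1)} = (4·0.0418827 − 0.0420221) / 3 = 0.0418362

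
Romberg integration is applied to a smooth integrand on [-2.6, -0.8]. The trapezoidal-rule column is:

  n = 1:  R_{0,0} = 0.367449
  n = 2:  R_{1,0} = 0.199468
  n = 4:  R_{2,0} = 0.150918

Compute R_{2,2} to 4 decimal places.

0.1342

R_{1,1} = 0.199468 + (0.199468 − 0.367449)/3 = 0.143474
R_{2,1} = (4·0.150918 − 0.199468) / 3 = 0.134735
R_{2,2} = 0.134735 + (0.134735 − 0.143474)/15 = 0.134152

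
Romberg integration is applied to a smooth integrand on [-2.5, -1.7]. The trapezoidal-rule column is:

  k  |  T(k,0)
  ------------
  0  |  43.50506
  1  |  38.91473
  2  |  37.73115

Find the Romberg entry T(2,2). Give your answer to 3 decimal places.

37.333

T(1,1) = 38.91473 + (38.91473 − 43.50506)/3 = 37.38462
T(2,1) = (4·37.73115 − 38.91473) / 3 = 37.33662
T(2,2) = 37.33662 + (37.33662 − 37.38462)/15 = 37.33342
(Column j=1 coincides with Simpson's rule on the same nodes.)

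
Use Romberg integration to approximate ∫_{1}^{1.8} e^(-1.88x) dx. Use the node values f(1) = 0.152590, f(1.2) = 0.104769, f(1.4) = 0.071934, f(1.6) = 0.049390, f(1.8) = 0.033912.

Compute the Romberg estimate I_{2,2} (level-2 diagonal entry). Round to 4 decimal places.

I_{0,0} (trapezoid, 1 panel, h=0.8000): 0.074601
I_{1,0} (trapezoid, 2 panels, h=0.4000): 0.066074
I_{2,0} (trapezoid, 4 panels, h=0.2000): 0.063869
I_{1,1} = 0.066074 + (0.066074 − 0.074601)/3 = 0.063232
I_{2,1} = 0.063869 + (0.063869 − 0.066074)/3 = 0.063134
I_{2,2} = 0.063134 + (0.063134 − 0.063232)/15 = 0.063127

0.0631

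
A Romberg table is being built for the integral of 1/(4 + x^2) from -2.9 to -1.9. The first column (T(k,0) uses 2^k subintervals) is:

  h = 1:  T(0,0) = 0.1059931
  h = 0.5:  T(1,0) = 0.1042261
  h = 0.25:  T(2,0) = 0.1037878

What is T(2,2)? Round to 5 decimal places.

0.10364

Richardson extrapolation on the trapezoidal column (denominator 4−1=3):
T(1,1) = (4·0.1042261 − 0.1059931) / 3 = 0.1036371
T(2,1) = 0.1037878 + (0.1037878 − 0.1042261)/3 = 0.1036417
T(2,2) = (16·0.1036417 − 0.1036371) / 15 = 0.1036420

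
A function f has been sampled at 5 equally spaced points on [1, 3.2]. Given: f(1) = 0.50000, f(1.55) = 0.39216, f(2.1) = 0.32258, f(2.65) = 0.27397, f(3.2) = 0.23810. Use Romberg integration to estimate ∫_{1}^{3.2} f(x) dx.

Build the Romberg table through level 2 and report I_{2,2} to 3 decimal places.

I_{0,0} (trapezoid, 1 panel, h=2.2000): 0.81191
I_{1,0} (trapezoid, 2 panels, h=1.1000): 0.76079
I_{2,0} (trapezoid, 4 panels, h=0.5500): 0.74677
I_{1,1} = 0.76079 + (0.76079 − 0.81191)/3 = 0.74375
I_{2,1} = 0.74677 + (0.74677 − 0.76079)/3 = 0.74210
I_{2,2} = 0.74210 + (0.74210 − 0.74375)/15 = 0.74199

0.742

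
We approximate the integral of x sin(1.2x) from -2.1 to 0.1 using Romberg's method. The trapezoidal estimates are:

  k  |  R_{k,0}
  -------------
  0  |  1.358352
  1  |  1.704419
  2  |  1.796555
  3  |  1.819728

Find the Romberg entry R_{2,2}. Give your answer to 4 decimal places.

Richardson extrapolation on the trapezoidal column (denominator 4−1=3):
R_{1,1} = 1.704419 + (1.704419 − 1.358352)/3 = 1.819775
R_{2,1} = 1.796555 + (1.796555 − 1.704419)/3 = 1.827267
R_{2,2} = (16·1.827267 − 1.819775) / 15 = 1.827766
(Column j=1 coincides with Simpson's rule on the same nodes.)

1.8278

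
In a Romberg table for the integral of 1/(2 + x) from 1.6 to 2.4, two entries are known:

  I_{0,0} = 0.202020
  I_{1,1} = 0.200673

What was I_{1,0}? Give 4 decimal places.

0.2010

From I_{1,1} = (4·I_{1,0} − I_{0,0})/3, solve for I_{1,0}:
4·I_{1,0} = 3·0.200673 + 0.202020 = 0.804039
I_{1,0} = 0.201010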